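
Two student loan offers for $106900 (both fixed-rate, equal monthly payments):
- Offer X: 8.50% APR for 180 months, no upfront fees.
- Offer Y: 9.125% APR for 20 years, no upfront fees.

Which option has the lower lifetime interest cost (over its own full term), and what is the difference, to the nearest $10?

Offer X: monthly rate = 8.5%/12 = 0.0070833; payment = 106,900 × 0.0070833 / (1 − (1+0.0070833)^−180) = $1,052.69.
Total interest on Offer X = 180 × $1,052.69 − $106,900 = $82,584.20.
Offer Y: at 9.125% the monthly rate is 0.0076042, so the payment is 106,900 × 0.0076042 / (1 − 1.0076042^−240) = $970.42.
Total interest on Offer Y = 240 × $970.42 − $106,900 = $126,000.80.
Offer X is lower by $43,416.60.

Offer X by $43,420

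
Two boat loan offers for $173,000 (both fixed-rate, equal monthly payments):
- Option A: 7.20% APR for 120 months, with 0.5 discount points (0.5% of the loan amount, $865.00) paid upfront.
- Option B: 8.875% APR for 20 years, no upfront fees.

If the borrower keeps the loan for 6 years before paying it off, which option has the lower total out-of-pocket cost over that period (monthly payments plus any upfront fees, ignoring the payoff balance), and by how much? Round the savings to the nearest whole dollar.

Option B by $35,706

Option A: monthly rate = 7.2%/12 = 0.0060000; payment = 173,000 × 0.0060000 / (1 − (1+0.0060000)^−120) = $2,026.55.
Option B: at 8.875% the monthly rate is 0.0073958, so the payment is 173,000 × 0.0073958 / (1 − 1.0073958^−240) = $1,542.65.
Over 72 months: Option A costs 72 × $2,026.55 + $865.00 = $146,776.60; Option B costs 72 × $1,542.65 = $111,070.80.
Option B is cheaper by $146,776.60 − $111,070.80 = $35,705.80.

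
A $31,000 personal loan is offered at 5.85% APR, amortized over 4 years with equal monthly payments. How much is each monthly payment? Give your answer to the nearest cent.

Monthly rate = 5.85%/12 = 0.0048750; payment = 31,000 × 0.0048750 / (1 − (1+0.0048750)^−48) = $725.91.

$725.91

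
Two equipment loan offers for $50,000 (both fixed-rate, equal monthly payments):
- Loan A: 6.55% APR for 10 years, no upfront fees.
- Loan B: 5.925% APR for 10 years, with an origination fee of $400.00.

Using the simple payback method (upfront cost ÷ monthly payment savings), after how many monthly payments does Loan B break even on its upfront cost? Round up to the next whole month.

Loan A: monthly rate = 6.55%/12 = 0.0054583; payment = 50,000 × 0.0054583 / (1 − (1+0.0054583)^−120) = $569.01.
Loan B: monthly rate = 5.925%/12 = 0.0049375; payment = 50,000 × 0.0049375 / (1 − (1+0.0049375)^−120) = $553.22.
Monthly savings = $569.01 − $553.22 = $15.79.
Break-even = $400.00 / $15.79 = 25.33 → 26 months.

26 months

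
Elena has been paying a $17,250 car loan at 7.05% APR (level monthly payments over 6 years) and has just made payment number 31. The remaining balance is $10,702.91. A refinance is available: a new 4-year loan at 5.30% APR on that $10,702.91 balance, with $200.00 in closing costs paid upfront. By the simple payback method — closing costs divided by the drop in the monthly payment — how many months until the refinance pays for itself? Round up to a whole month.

5 months

Current payment = 17,250 × 7.05%/12 / (1 − (1+0.0058750)^−72) = $294.51.
Refinanced payment = 10,702.91 × 0.0044167 / (1 − (1+0.0044167)^−48) = $247.94.
Monthly savings = $294.51 − $247.94 = $46.57.
Break-even = $200.00 / $46.57 = 4.29 → 5 months.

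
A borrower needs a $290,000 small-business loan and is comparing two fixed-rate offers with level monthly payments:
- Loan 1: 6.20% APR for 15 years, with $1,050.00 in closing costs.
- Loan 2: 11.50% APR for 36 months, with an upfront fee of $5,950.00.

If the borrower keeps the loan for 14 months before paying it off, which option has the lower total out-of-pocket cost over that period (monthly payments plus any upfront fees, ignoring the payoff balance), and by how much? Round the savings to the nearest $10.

Loan 1 by $104,080

Loan 1: monthly rate = 6.2%/12 = 0.0051667; payment = 290,000 × 0.0051667 / (1 − (1+0.0051667)^−180) = $2,478.63.
Loan 2: monthly rate = 11.5%/12 = 0.0095833; payment = 290,000 × 0.0095833 / (1 − (1+0.0095833)^−36) = $9,563.04.
Over 14 months: Loan 1 costs 14 × $2,478.63 + $1,050.00 = $35,750.82; Loan 2 costs 14 × $9,563.04 + $5,950.00 = $139,832.56.
Loan 1 is cheaper by $139,832.56 − $35,750.82 = $104,081.74.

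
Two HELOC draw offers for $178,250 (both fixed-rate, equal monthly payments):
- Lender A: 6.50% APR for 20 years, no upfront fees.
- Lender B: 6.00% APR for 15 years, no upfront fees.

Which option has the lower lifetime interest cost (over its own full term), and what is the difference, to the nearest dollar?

Lender A: monthly rate = 6.5%/12 = 0.0054167; payment = 178,250 × 0.0054167 / (1 − (1+0.0054167)^−240) = $1,328.98.
Total interest on Lender A = 240 × $1,328.98 − $178,250 = $140,705.20.
Lender B: at 6.00% the monthly rate is 0.0050000, so the payment is 178,250 × 0.0050000 / (1 − 1.0050000^−180) = $1,504.17.
Total interest on Lender B = 180 × $1,504.17 − $178,250 = $92,500.60.
Lender B is lower by $48,204.60.

Lender B by $48,205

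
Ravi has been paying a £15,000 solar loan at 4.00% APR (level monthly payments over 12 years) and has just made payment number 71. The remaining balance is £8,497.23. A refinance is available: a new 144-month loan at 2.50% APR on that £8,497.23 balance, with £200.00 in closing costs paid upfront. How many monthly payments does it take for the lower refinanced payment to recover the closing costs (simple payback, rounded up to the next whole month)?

Current payment = 15,000 × 4%/12 / (1 − (1+0.0033333)^−144) = £131.33.
Refinanced payment = 8,497.23 × 0.0020833 / (1 − (1+0.0020833)^−144) = £68.36.
Monthly savings = £131.33 − £68.36 = £62.97.
Break-even = £200.00 / £62.97 = 3.18 → 4 months.

4 months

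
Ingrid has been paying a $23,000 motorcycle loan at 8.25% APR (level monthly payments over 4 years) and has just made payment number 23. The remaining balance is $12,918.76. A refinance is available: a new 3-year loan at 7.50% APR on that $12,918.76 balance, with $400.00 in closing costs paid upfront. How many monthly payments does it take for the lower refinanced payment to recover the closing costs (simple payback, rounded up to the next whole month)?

Current payment = 23,000 × 8.25%/12 / (1 − (1+0.0068750)^−48) = $564.20.
Refinanced payment = 12,918.76 × 0.0062500 / (1 − (1+0.0062500)^−36) = $401.85.
Monthly savings = $564.20 − $401.85 = $162.35.
Break-even = $400.00 / $162.35 = 2.46 → 3 months.

3 months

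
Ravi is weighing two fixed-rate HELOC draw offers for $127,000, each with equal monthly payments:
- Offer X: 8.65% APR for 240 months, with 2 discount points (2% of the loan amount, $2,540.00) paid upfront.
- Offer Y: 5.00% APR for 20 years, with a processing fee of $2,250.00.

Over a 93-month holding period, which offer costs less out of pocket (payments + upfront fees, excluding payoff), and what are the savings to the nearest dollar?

Offer X: at 8.65% the monthly rate is 0.0072083, so the payment is 127,000 × 0.0072083 / (1 − 1.0072083^−240) = $1,114.22.
Offer Y: at 5.00% the monthly rate is 0.0041667, so the payment is 127,000 × 0.0041667 / (1 − 1.0041667^−240) = $838.14.
Over 93 months: Offer X costs 93 × $1,114.22 + $2,540.00 = $106,162.46; Offer Y costs 93 × $838.14 + $2,250.00 = $80,197.02.
Offer Y is cheaper by $106,162.46 − $80,197.02 = $25,965.44.

Offer Y by $25,965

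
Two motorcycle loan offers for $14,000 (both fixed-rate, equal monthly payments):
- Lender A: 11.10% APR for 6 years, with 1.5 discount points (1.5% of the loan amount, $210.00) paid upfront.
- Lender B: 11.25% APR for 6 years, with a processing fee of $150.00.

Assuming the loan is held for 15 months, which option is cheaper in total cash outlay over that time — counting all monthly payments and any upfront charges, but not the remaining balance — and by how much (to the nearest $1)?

Lender A: monthly rate = 11.1%/12 = 0.0092500; payment = 14,000 × 0.0092500 / (1 − (1+0.0092500)^−72) = $267.19.
Lender B: monthly rate = 11.25%/12 = 0.0093750; payment = 14,000 × 0.0093750 / (1 − (1+0.0093750)^−72) = $268.27.
Over 15 months: Lender A costs 15 × $267.19 + $210.00 = $4,217.85; Lender B costs 15 × $268.27 + $150.00 = $4,174.05.
Lender B is cheaper by $4,217.85 − $4,174.05 = $43.80.

Lender B by $44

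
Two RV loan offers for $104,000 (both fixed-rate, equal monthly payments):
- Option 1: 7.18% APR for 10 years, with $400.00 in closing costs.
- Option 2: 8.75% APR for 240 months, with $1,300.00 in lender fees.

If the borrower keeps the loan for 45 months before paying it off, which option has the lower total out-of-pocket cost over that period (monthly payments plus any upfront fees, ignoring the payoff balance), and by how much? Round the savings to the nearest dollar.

Option 2 by $12,516

Option 1: monthly rate = 7.18%/12 = 0.0059833; payment = 104,000 × 0.0059833 / (1 − (1+0.0059833)^−120) = $1,217.20.
Option 2: monthly rate = 8.75%/12 = 0.0072917; payment = 104,000 × 0.0072917 / (1 − (1+0.0072917)^−240) = $919.06.
Over 45 months: Option 1 costs 45 × $1,217.20 + $400.00 = $55,174.00; Option 2 costs 45 × $919.06 + $1,300.00 = $42,657.70.
Option 2 is cheaper by $55,174.00 − $42,657.70 = $12,516.30.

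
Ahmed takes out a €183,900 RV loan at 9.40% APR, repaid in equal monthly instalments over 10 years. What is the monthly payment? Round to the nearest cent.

At 9.40% the monthly rate is 0.0078333, so the payment is 183,900 × 0.0078333 / (1 − 1.0078333^−120) = €2,369.56.

€2,369.56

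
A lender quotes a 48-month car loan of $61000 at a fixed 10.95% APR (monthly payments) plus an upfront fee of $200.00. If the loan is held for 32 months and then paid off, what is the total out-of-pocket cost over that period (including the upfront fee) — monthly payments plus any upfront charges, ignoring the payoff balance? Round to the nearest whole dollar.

At 10.95% the monthly rate is 0.0091250, so the payment is 61,000 × 0.0091250 / (1 − 1.0091250^−48) = $1,575.10.
Total outlay = 32 × $1,575.10 + $200.00 = $50,603.20.

$50,603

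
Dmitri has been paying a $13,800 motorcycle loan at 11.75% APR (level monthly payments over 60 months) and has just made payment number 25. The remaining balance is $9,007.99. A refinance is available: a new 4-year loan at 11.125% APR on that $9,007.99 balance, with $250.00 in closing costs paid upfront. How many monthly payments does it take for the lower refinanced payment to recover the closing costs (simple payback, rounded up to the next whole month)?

4 months

Current payment = 13,800 × 11.75%/12 / (1 − (1+0.0097917)^−60) = $305.23.
Refinanced payment = 9,007.99 × 0.0092708 / (1 − (1+0.0092708)^−48) = $233.36.
Monthly savings = $305.23 − $233.36 = $71.87.
Break-even = $250.00 / $71.87 = 3.48 → 4 months.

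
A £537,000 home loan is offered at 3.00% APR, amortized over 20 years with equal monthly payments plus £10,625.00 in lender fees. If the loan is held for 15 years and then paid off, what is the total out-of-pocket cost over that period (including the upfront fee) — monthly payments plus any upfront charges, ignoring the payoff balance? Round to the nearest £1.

Monthly rate = 3%/12 = 0.0025000; payment = 537,000 × 0.0025000 / (1 − (1+0.0025000)^−240) = £2,978.19.
Total outlay = 180 × £2,978.19 + £10,625.00 = £546,699.20.

£546,699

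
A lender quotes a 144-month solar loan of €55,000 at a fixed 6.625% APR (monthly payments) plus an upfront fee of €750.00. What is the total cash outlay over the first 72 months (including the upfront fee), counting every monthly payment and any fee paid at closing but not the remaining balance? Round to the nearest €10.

At 6.625% the monthly rate is 0.0055208, so the payment is 55,000 × 0.0055208 / (1 − 1.0055208^−144) = €554.67.
Total outlay = 72 × €554.67 + €750.00 = €40,686.24.

€40,690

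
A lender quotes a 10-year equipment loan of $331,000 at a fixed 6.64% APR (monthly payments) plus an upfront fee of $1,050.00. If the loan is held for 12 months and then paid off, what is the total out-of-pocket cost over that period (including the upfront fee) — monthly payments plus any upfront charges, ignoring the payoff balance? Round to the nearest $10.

$46,430

At 6.64% the monthly rate is 0.0055333, so the payment is 331,000 × 0.0055333 / (1 − 1.0055333^−120) = $3,782.06.
Total outlay = 12 × $3,782.06 + $1,050.00 = $46,434.72.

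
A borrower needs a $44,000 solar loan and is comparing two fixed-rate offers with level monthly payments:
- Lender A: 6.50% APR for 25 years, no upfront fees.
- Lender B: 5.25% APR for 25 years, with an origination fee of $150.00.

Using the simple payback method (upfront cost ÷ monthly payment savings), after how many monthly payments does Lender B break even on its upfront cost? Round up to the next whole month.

Lender A: at 6.50% the monthly rate is 0.0054167, so the payment is 44,000 × 0.0054167 / (1 − 1.0054167^−300) = $297.09.
Lender B: monthly rate = 5.25%/12 = 0.0043750; payment = 44,000 × 0.0043750 / (1 − (1+0.0043750)^−300) = $263.67.
Monthly savings = $297.09 − $263.67 = $33.42.
Break-even = $150.00 / $33.42 = 4.49 → 5 months.

5 months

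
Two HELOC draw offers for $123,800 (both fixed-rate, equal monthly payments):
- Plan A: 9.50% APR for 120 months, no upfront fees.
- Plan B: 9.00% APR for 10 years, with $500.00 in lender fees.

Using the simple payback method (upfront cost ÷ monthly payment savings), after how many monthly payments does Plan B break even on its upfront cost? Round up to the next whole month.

15 months

Plan A: at 9.50% the monthly rate is 0.0079167, so the payment is 123,800 × 0.0079167 / (1 − 1.0079167^−120) = $1,601.94.
Plan B: monthly rate = 9%/12 = 0.0075000; payment = 123,800 × 0.0075000 / (1 − (1+0.0075000)^−120) = $1,568.25.
Monthly savings = $1,601.94 − $1,568.25 = $33.69.
Break-even = $500.00 / $33.69 = 14.84 → 15 months.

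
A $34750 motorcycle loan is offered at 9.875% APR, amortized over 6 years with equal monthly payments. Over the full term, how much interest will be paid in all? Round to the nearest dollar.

At 9.875% the monthly rate is 0.0082292, so the payment is 34,750 × 0.0082292 / (1 − 1.0082292^−72) = $641.58.
Total paid = 72 × $641.58 = $46,193.76; interest = $46,193.76 − $34,750 = $11,443.76.

$11,444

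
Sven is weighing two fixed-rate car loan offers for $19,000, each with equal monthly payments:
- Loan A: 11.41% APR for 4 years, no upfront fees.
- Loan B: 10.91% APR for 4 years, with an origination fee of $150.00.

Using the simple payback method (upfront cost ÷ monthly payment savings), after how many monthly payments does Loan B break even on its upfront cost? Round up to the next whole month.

33 months

Loan A: monthly rate = 11.41%/12 = 0.0095083; payment = 19,000 × 0.0095083 / (1 − (1+0.0095083)^−48) = $494.86.
Loan B: at 10.91% the monthly rate is 0.0090917, so the payment is 19,000 × 0.0090917 / (1 − 1.0090917^−48) = $490.23.
Monthly savings = $494.86 − $490.23 = $4.63.
Break-even = $150.00 / $4.63 = 32.40 → 33 months.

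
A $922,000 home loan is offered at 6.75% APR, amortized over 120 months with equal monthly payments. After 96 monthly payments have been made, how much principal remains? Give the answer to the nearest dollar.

With monthly rate i = 6.75%/12 = 0.0056250, the balance after k of n payments is P · [(1+i)^n − (1+i)^k] / [(1+i)^n − 1].
(1+0.0056250)^120 = 1.96032182 and (1+0.0056250)^96 = 1.71341237, so the balance is 922,000 × (1.96032182 − 1.71341237) / (1.96032182 − 1) = $237,056.48.

$237,056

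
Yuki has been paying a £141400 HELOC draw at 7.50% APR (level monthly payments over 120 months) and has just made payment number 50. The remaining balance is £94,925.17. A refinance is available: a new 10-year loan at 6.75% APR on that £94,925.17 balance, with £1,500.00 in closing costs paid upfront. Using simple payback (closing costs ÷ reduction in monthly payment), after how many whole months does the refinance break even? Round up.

Current payment = 141,400 × 7.5%/12 / (1 − (1+0.0062500)^−120) = £1,678.44.
Refinanced payment = 94,925.17 × 0.0056250 / (1 − (1+0.0056250)^−120) = £1,089.97.
Monthly savings = £1,678.44 − £1,089.97 = £588.47.
Break-even = £1,500.00 / £588.47 = 2.55 → 3 months.

3 months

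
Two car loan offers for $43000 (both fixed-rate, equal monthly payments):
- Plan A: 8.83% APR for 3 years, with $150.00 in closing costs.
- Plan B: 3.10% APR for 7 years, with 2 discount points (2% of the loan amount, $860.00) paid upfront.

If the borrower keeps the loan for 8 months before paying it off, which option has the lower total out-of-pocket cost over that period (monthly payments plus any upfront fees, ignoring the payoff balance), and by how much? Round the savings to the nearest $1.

Plan A: at 8.83% the monthly rate is 0.0073583, so the payment is 43,000 × 0.0073583 / (1 − 1.0073583^−36) = $1,363.99.
Plan B: monthly rate = 3.1%/12 = 0.0025833; payment = 43,000 × 0.0025833 / (1 − (1+0.0025833)^−84) = $570.11.
Over 8 months: Plan A costs 8 × $1,363.99 + $150.00 = $11,061.92; Plan B costs 8 × $570.11 + $860.00 = $5,420.88.
Plan B is cheaper by $11,061.92 − $5,420.88 = $5,641.04.

Plan B by $5,641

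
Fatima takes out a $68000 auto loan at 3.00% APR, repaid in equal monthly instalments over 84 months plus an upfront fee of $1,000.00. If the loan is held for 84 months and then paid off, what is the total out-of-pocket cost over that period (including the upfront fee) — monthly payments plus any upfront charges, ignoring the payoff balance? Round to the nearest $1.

$76,474

At 3.00% the monthly rate is 0.0025000, so the payment is 68,000 × 0.0025000 / (1 − 1.0025000^−84) = $898.50.
Total outlay = 84 × $898.50 + $1,000.00 = $76,474.00.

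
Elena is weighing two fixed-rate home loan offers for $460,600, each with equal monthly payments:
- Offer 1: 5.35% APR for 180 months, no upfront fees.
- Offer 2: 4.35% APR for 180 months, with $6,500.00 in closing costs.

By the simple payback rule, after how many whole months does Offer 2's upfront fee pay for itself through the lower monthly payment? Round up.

28 months

Offer 1: monthly rate = 5.35%/12 = 0.0044583; payment = 460,600 × 0.0044583 / (1 − (1+0.0044583)^−180) = $3,726.92.
Offer 2: at 4.35% the monthly rate is 0.0036250, so the payment is 460,600 × 0.0036250 / (1 − 1.0036250^−180) = $3,488.35.
Monthly savings = $3,726.92 − $3,488.35 = $238.57.
Break-even = $6,500.00 / $238.57 = 27.25 → 28 months.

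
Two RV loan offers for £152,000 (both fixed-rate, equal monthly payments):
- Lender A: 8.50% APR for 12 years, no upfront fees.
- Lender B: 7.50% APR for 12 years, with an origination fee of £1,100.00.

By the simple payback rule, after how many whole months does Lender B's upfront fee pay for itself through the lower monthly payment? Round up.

14 months

Lender A: at 8.50% the monthly rate is 0.0070833, so the payment is 152,000 × 0.0070833 / (1 − 1.0070833^−144) = £1,687.28.
Lender B: at 7.50% the monthly rate is 0.0062500, so the payment is 152,000 × 0.0062500 / (1 − 1.0062500^−144) = £1,603.94.
Monthly savings = £1,687.28 − £1,603.94 = £83.34.
Break-even = £1,100.00 / £83.34 = 13.20 → 14 months.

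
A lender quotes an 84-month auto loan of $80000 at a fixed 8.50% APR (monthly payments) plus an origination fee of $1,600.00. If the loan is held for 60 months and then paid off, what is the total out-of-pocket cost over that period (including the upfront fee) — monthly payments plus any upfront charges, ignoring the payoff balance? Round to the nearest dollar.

At 8.50% the monthly rate is 0.0070833, so the payment is 80,000 × 0.0070833 / (1 − 1.0070833^−84) = $1,266.92.
Total outlay = 60 × $1,266.92 + $1,600.00 = $77,615.20.

$77,615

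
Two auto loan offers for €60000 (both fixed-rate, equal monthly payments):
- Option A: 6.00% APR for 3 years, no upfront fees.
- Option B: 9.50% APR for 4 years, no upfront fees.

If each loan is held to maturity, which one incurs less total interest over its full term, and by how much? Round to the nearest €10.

Option A: monthly rate = 6%/12 = 0.0050000; payment = 60,000 × 0.0050000 / (1 − (1+0.0050000)^−36) = €1,825.32.
Total interest on Option A = 36 × €1,825.32 − €60,000 = €5,711.52.
Option B: monthly rate = 9.5%/12 = 0.0079167; payment = 60,000 × 0.0079167 / (1 − (1+0.0079167)^−48) = €1,507.39.
Total interest on Option B = 48 × €1,507.39 − €60,000 = €12,354.72.
Option A is lower by €6,643.20.

Option A by €6,640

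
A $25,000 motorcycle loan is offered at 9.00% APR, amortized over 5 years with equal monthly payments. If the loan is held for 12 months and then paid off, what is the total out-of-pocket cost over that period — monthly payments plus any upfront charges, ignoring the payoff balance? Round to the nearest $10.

At 9.00% the monthly rate is 0.0075000, so the payment is 25,000 × 0.0075000 / (1 − 1.0075000^−60) = $518.96.
Total outlay = 12 × $518.96 = $6,227.52.

$6,230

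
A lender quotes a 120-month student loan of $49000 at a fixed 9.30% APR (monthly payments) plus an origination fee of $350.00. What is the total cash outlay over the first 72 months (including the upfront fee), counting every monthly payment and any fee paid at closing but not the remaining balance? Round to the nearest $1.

$45,616

At 9.30% the monthly rate is 0.0077500, so the payment is 49,000 × 0.0077500 / (1 − 1.0077500^−120) = $628.69.
Total outlay = 72 × $628.69 + $350.00 = $45,615.68.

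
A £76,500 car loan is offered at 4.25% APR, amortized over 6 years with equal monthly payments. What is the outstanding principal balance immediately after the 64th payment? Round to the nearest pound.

With monthly rate i = 4.25%/12 = 0.0035417, the balance after k of n payments is P · [(1+i)^n − (1+i)^k] / [(1+i)^n − 1].
(1+0.0035417)^72 = 1.28988040 and (1+0.0035417)^64 = 1.25390944, so the balance is 76,500 × (1.28988040 − 1.25390944) / (1.28988040 − 1) = £9,492.81.

£9,493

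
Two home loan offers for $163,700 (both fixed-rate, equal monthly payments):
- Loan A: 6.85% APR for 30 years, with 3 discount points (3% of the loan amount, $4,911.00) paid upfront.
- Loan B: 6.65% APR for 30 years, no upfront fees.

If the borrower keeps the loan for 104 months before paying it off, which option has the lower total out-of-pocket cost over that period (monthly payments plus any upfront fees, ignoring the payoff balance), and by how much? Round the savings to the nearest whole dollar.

Loan B by $7,174

Loan A: at 6.85% the monthly rate is 0.0057083, so the payment is 163,700 × 0.0057083 / (1 − 1.0057083^−360) = $1,072.66.
Loan B: at 6.65% the monthly rate is 0.0055417, so the payment is 163,700 × 0.0055417 / (1 − 1.0055417^−360) = $1,050.90.
Over 104 months: Loan A costs 104 × $1,072.66 + $4,911.00 = $116,467.64; Loan B costs 104 × $1,050.90 = $109,293.60.
Loan B is cheaper by $116,467.64 − $109,293.60 = $7,174.04.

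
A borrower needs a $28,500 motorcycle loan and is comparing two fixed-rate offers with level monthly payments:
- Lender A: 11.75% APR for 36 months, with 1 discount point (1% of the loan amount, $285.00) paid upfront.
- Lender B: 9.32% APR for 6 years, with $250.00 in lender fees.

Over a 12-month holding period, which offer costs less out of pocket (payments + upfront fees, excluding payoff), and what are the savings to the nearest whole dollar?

Lender B by $5,134

Lender A: at 11.75% the monthly rate is 0.0097917, so the payment is 28,500 × 0.0097917 / (1 − 1.0097917^−36) = $943.21.
Lender B: at 9.32% the monthly rate is 0.0077667, so the payment is 28,500 × 0.0077667 / (1 − 1.0077667^−72) = $518.27.
Over 12 months: Lender A costs 12 × $943.21 + $285.00 = $11,603.52; Lender B costs 12 × $518.27 + $250.00 = $6,469.24.
Lender B is cheaper by $11,603.52 − $6,469.24 = $5,134.28.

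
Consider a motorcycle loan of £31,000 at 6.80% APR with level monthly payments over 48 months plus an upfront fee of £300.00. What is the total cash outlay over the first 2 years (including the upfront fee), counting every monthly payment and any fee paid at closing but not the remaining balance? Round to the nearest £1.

£18,047

At 6.80% the monthly rate is 0.0056667, so the payment is 31,000 × 0.0056667 / (1 − 1.0056667^−48) = £739.46.
Total outlay = 24 × £739.46 + £300.00 = £18,047.04.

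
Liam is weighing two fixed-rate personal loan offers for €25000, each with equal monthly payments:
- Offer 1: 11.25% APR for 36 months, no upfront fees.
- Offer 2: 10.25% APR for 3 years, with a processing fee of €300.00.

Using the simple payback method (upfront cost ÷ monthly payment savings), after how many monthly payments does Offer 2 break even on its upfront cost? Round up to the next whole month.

26 months

Offer 1: at 11.25% the monthly rate is 0.0093750, so the payment is 25,000 × 0.0093750 / (1 − 1.0093750^−36) = €821.43.
Offer 2: at 10.25% the monthly rate is 0.0085417, so the payment is 25,000 × 0.0085417 / (1 − 1.0085417^−36) = €809.62.
Monthly savings = €821.43 − €809.62 = €11.81.
Break-even = €300.00 / €11.81 = 25.40 → 26 months.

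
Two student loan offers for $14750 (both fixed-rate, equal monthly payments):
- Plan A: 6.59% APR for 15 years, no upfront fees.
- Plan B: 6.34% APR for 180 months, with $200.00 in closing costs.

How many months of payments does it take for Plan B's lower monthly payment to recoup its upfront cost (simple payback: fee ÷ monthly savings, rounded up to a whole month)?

99 months

Plan A: at 6.59% the monthly rate is 0.0054917, so the payment is 14,750 × 0.0054917 / (1 − 1.0054917^−180) = $129.22.
Plan B: monthly rate = 6.34%/12 = 0.0052833; payment = 14,750 × 0.0052833 / (1 − (1+0.0052833)^−180) = $127.19.
Monthly savings = $129.22 − $127.19 = $2.03.
Break-even = $200.00 / $2.03 = 98.52 → 99 months.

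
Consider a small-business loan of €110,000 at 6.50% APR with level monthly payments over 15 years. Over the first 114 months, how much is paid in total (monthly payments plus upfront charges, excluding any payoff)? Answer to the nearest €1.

Monthly rate = 6.5%/12 = 0.0054167; payment = 110,000 × 0.0054167 / (1 − (1+0.0054167)^−180) = €958.22.
Total outlay = 114 × €958.22 = €109,237.08.

€109,237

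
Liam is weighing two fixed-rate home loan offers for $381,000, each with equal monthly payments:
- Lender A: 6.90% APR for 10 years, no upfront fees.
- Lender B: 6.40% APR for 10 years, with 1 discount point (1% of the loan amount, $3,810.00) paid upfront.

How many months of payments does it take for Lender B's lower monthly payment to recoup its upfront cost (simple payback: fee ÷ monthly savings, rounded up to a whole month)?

Lender A: at 6.90% the monthly rate is 0.0057500, so the payment is 381,000 × 0.0057500 / (1 − 1.0057500^−120) = $4,404.12.
Lender B: at 6.40% the monthly rate is 0.0053333, so the payment is 381,000 × 0.0053333 / (1 − 1.0053333^−120) = $4,306.82.
Monthly savings = $4,404.12 − $4,306.82 = $97.30.
Break-even = $3,810.00 / $97.30 = 39.16 → 40 months.

40 months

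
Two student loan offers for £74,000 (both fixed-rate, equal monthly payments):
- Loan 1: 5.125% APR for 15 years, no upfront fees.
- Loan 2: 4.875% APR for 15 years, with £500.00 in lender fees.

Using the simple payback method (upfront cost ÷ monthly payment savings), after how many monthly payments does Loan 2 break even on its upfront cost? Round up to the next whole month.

Loan 1: at 5.125% the monthly rate is 0.0042708, so the payment is 74,000 × 0.0042708 / (1 − 1.0042708^−180) = £590.02.
Loan 2: at 4.875% the monthly rate is 0.0040625, so the payment is 74,000 × 0.0040625 / (1 − 1.0040625^−180) = £580.38.
Monthly savings = £590.02 − £580.38 = £9.64.
Break-even = £500.00 / £9.64 = 51.87 → 52 months.

52 months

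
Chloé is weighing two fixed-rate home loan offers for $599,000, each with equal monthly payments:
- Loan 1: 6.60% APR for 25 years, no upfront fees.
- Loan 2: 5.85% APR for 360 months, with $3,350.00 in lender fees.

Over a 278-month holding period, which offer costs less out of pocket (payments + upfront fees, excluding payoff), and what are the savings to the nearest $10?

Loan 1: monthly rate = 6.6%/12 = 0.0055000; payment = 599,000 × 0.0055000 / (1 − (1+0.0055000)^−300) = $4,082.00.
Loan 2: at 5.85% the monthly rate is 0.0048750, so the payment is 599,000 × 0.0048750 / (1 − 1.0048750^−360) = $3,533.75.
Over 278 months: Loan 1 costs 278 × $4,082.00 = $1,134,796.00; Loan 2 costs 278 × $3,533.75 + $3,350.00 = $985,732.50.
Loan 2 is cheaper by $1,134,796.00 − $985,732.50 = $149,063.50.

Loan 2 by $149,060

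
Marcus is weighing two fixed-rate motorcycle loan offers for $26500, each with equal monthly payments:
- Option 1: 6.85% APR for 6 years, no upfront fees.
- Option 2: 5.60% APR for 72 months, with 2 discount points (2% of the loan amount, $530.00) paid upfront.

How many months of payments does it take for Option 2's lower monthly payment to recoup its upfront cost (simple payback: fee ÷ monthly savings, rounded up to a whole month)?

34 months

Option 1: at 6.85% the monthly rate is 0.0057083, so the payment is 26,500 × 0.0057083 / (1 − 1.0057083^−72) = $449.89.
Option 2: monthly rate = 5.6%/12 = 0.0046667; payment = 26,500 × 0.0046667 / (1 − (1+0.0046667)^−72) = $434.20.
Monthly savings = $449.89 − $434.20 = $15.69.
Break-even = $530.00 / $15.69 = 33.78 → 34 months.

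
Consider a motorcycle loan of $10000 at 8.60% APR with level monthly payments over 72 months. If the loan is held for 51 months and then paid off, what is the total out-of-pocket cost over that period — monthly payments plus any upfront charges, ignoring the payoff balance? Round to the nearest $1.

$9,092

At 8.60% the monthly rate is 0.0071667, so the payment is 10,000 × 0.0071667 / (1 − 1.0071667^−72) = $178.28.
Total outlay = 51 × $178.28 = $9,092.28.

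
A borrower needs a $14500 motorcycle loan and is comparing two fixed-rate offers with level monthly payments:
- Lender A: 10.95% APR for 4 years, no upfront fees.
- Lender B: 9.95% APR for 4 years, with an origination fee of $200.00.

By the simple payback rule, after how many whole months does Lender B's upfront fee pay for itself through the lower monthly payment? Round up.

29 months

Lender A: monthly rate = 10.95%/12 = 0.0091250; payment = 14,500 × 0.0091250 / (1 − (1+0.0091250)^−48) = $374.41.
Lender B: monthly rate = 9.95%/12 = 0.0082917; payment = 14,500 × 0.0082917 / (1 − (1+0.0082917)^−48) = $367.41.
Monthly savings = $374.41 − $367.41 = $7.00.
Break-even = $200.00 / $7.00 = 28.57 → 29 months.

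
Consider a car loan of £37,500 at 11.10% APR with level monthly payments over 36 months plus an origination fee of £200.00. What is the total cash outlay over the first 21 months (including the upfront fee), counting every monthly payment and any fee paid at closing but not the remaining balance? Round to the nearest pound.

£26,019

At 11.10% the monthly rate is 0.0092500, so the payment is 37,500 × 0.0092500 / (1 − 1.0092500^−36) = £1,229.48.
Total outlay = 21 × £1,229.48 + £200.00 = £26,019.08.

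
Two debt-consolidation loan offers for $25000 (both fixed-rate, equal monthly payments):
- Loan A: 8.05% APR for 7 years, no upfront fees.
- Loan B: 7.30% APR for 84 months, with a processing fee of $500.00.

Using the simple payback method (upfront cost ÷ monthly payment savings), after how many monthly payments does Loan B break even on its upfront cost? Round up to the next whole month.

54 months

Loan A: monthly rate = 8.05%/12 = 0.0067083; payment = 25,000 × 0.0067083 / (1 − (1+0.0067083)^−84) = $390.28.
Loan B: monthly rate = 7.3%/12 = 0.0060833; payment = 25,000 × 0.0060833 / (1 − (1+0.0060833)^−84) = $380.99.
Monthly savings = $390.28 − $380.99 = $9.29.
Break-even = $500.00 / $9.29 = 53.82 → 54 months.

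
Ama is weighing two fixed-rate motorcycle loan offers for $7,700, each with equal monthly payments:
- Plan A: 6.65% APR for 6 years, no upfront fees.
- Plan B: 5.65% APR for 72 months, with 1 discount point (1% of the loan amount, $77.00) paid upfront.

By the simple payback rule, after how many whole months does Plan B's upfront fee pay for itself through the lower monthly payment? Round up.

Plan A: monthly rate = 6.65%/12 = 0.0055417; payment = 7,700 × 0.0055417 / (1 − (1+0.0055417)^−72) = $129.99.
Plan B: monthly rate = 5.65%/12 = 0.0047083; payment = 7,700 × 0.0047083 / (1 − (1+0.0047083)^−72) = $126.34.
Monthly savings = $129.99 − $126.34 = $3.65.
Break-even = $77.00 / $3.65 = 21.10 → 22 months.

22 months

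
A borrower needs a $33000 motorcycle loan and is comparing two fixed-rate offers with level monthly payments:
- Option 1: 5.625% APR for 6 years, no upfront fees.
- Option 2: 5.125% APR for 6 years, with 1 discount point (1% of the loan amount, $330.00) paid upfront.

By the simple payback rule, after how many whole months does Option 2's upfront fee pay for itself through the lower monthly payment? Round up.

Option 1: at 5.625% the monthly rate is 0.0046875, so the payment is 33,000 × 0.0046875 / (1 − 1.0046875^−72) = $541.08.
Option 2: at 5.125% the monthly rate is 0.0042708, so the payment is 33,000 × 0.0042708 / (1 − 1.0042708^−72) = $533.38.
Monthly savings = $541.08 − $533.38 = $7.70.
Break-even = $330.00 / $7.70 = 42.86 → 43 months.

43 months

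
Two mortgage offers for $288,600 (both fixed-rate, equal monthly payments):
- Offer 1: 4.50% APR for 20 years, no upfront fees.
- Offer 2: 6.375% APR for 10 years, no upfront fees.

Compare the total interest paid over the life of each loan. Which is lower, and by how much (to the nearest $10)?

Offer 2 by $47,160

Offer 1: at 4.50% the monthly rate is 0.0037500, so the payment is 288,600 × 0.0037500 / (1 − 1.0037500^−240) = $1,825.83.
Total interest on Offer 1 = 240 × $1,825.83 − $288,600 = $149,599.20.
Offer 2: monthly rate = 6.375%/12 = 0.0053125; payment = 288,600 × 0.0053125 / (1 − (1+0.0053125)^−120) = $3,258.67.
Total interest on Offer 2 = 120 × $3,258.67 − $288,600 = $102,440.40.
Offer 2 is lower by $47,158.80.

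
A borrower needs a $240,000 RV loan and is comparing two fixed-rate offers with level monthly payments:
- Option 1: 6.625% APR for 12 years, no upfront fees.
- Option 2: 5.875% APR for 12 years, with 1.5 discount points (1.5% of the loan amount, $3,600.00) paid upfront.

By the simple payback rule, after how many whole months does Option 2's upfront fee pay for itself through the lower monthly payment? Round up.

39 months

Option 1: at 6.625% the monthly rate is 0.0055208, so the payment is 240,000 × 0.0055208 / (1 − 1.0055208^−144) = $2,420.40.
Option 2: at 5.875% the monthly rate is 0.0048958, so the payment is 240,000 × 0.0048958 / (1 − 1.0048958^−144) = $2,326.54.
Monthly savings = $2,420.40 − $2,326.54 = $93.86.
Break-even = $3,600.00 / $93.86 = 38.35 → 39 months.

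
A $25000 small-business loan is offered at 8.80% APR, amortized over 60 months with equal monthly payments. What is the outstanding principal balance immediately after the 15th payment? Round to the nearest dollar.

$19,737

With monthly rate i = 8.8%/12 = 0.0073333, the balance after k of n payments is P · [(1+i)^n − (1+i)^k] / [(1+i)^n − 1].
(1+0.0073333)^60 = 1.55021636 and (1+0.0073333)^15 = 1.11583012, so the balance is 25,000 × (1.55021636 − 1.11583012) / (1.55021636 − 1) = $19,737.07.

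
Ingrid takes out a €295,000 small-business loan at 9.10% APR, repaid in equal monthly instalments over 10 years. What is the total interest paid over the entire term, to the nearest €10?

€155,350

Monthly rate = 9.1%/12 = 0.0075833; payment = 295,000 × 0.0075833 / (1 − (1+0.0075833)^−120) = €3,752.92.
Total paid = 120 × €3,752.92 = €450,350.40; interest = €450,350.40 − €295,000 = €155,350.40.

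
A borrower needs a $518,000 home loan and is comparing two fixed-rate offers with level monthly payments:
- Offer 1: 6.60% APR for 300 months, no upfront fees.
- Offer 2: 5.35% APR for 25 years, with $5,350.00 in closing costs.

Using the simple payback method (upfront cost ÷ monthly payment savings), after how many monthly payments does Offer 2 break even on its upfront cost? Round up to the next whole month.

14 months

Offer 1: monthly rate = 6.6%/12 = 0.0055000; payment = 518,000 × 0.0055000 / (1 − (1+0.0055000)^−300) = $3,530.01.
Offer 2: at 5.35% the monthly rate is 0.0044583, so the payment is 518,000 × 0.0044583 / (1 − 1.0044583^−300) = $3,134.74.
Monthly savings = $3,530.01 − $3,134.74 = $395.27.
Break-even = $5,350.00 / $395.27 = 13.54 → 14 months.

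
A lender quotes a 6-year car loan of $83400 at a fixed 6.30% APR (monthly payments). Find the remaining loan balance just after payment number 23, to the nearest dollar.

With monthly rate i = 6.3%/12 = 0.0052500, the balance after k of n payments is P · [(1+i)^n − (1+i)^k] / [(1+i)^n − 1].
(1+0.0052500)^72 = 1.45792065 and (1+0.0052500)^23 = 1.12798645, so the balance is 83,400 × (1.45792065 − 1.12798645) / (1.45792065 − 1) = $60,090.13.

$60,090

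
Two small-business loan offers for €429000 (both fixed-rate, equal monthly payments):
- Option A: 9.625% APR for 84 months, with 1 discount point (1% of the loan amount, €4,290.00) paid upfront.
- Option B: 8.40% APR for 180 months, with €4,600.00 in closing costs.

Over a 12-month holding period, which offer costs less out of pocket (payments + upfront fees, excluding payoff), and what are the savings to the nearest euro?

Option B by €33,766

Option A: at 9.625% the monthly rate is 0.0080208, so the payment is 429,000 × 0.0080208 / (1 − 1.0080208^−84) = €7,039.06.
Option B: monthly rate = 8.4%/12 = 0.0070000; payment = 429,000 × 0.0070000 / (1 − (1+0.0070000)^−180) = €4,199.42.
Over 12 months: Option A costs 12 × €7,039.06 + €4,290.00 = €88,758.72; Option B costs 12 × €4,199.42 + €4,600.00 = €54,993.04.
Option B is cheaper by €88,758.72 − €54,993.04 = €33,765.68.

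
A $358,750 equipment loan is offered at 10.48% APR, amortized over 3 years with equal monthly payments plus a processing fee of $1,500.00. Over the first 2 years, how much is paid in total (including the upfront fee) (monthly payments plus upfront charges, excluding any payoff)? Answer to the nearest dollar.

$281,265

At 10.48% the monthly rate is 0.0087333, so the payment is 358,750 × 0.0087333 / (1 − 1.0087333^−36) = $11,656.87.
Total outlay = 24 × $11,656.87 + $1,500.00 = $281,264.88.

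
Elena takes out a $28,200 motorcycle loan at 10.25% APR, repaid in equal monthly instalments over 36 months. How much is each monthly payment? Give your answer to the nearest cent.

At 10.25% the monthly rate is 0.0085417, so the payment is 28,200 × 0.0085417 / (1 − 1.0085417^−36) = $913.25.

$913.25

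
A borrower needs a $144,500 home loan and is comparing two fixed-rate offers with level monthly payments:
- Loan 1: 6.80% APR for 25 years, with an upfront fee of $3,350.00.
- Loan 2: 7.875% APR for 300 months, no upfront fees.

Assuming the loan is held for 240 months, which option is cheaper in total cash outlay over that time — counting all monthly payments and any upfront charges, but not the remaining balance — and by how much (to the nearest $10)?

Loan 1 by $20,750

Loan 1: monthly rate = 6.8%/12 = 0.0056667; payment = 144,500 × 0.0056667 / (1 − (1+0.0056667)^−300) = $1,002.93.
Loan 2: at 7.875% the monthly rate is 0.0065625, so the payment is 144,500 × 0.0065625 / (1 − 1.0065625^−300) = $1,103.34.
Over 240 months: Loan 1 costs 240 × $1,002.93 + $3,350.00 = $244,053.20; Loan 2 costs 240 × $1,103.34 = $264,801.60.
Loan 1 is cheaper by $264,801.60 − $244,053.20 = $20,748.40.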